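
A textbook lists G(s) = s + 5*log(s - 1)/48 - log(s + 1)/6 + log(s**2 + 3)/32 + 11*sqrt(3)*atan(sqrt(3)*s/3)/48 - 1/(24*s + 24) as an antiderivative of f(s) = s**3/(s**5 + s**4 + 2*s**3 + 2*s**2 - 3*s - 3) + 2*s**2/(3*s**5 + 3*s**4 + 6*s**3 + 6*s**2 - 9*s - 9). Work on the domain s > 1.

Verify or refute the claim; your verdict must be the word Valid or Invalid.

d/ds[G] = (3*s**5 + 3*s**4 + 9*s**3 + 8*s**2 - 9*s - 9)/(3*s**5 + 3*s**4 + 6*s**3 + 6*s**2 - 9*s - 9)
d/ds[G] - f(s) = 1 != 0.

Invalid: d/ds[G] - f = 1, which is not 0.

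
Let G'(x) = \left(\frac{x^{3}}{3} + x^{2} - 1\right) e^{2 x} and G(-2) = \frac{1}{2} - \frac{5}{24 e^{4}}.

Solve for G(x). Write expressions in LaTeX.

G(x) = \frac{\left(4 x^{3} + 6 x^{2} - 6 x - 9\right) e^{2 x} + 12}{24}

Recognize the product-rule pattern: G'(x) = u'v + uv' with u = \frac{x^{3}}{6} + \frac{x^{2}}{4} - \frac{x}{4} - \frac{3}{8}, v = e^{2 x}, so integration by parts undoes it.
A general antiderivative is \frac{\left(4 x^{3} + 6 x^{2} - 6 x - 9\right) e^{2 x}}{24} + C.
The condition gives C = \frac{1}{2} - \frac{5}{24 e^{4}} - (- \frac{5}{24 e^{4}}) = \frac{1}{2}.
So G(x) = \frac{\left(4 x^{3} + 6 x^{2} - 6 x - 9\right) e^{2 x} + 12}{24}.
Check: d/dx[\frac{\left(4 x^{3} + 6 x^{2} - 6 x - 9\right) e^{2 x} + 12}{24}] = \frac{x^{3} e^{2 x}}{3} + x^{2} e^{2 x} - e^{2 x}, which equals G'(x).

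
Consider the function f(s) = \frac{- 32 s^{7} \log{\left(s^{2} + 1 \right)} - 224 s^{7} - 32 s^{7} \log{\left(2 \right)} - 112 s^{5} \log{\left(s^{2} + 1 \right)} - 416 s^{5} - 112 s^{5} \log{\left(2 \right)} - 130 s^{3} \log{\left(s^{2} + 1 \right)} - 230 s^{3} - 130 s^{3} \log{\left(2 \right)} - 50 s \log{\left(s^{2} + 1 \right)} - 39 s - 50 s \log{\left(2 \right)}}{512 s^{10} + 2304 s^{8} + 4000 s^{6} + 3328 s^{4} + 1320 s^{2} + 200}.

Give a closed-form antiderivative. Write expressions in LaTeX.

An antiderivative F(s) passes only if d/ds[F] lands on f(s) exactly.
Check: d/ds[\frac{\log{\left(2 s^{2} + 2 \right)}}{8 \left(4 s^{2} + 2\right)} + \frac{1}{2 \left(2 s^{2} + \frac{5}{2}\right)}] = \frac{- 32 s^{7} \log{\left(s^{2} + 1 \right)} - 224 s^{7} - 32 s^{7} \log{\left(2 \right)} - 112 s^{5} \log{\left(s^{2} + 1 \right)} - 416 s^{5} - 112 s^{5} \log{\left(2 \right)} - 130 s^{3} \log{\left(s^{2} + 1 \right)} - 230 s^{3} - 130 s^{3} \log{\left(2 \right)} - 50 s \log{\left(s^{2} + 1 \right)} - 39 s - 50 s \log{\left(2 \right)}}{512 s^{10} + 2304 s^{8} + 4000 s^{6} + 3328 s^{4} + 1320 s^{2} + 200} = f(s).

An antiderivative is F(s) = \frac{\log{\left(2 s^{2} + 2 \right)}}{8 \left(4 s^{2} + 2\right)} + \frac{1}{2 \left(2 s^{2} + \frac{5}{2}\right)}.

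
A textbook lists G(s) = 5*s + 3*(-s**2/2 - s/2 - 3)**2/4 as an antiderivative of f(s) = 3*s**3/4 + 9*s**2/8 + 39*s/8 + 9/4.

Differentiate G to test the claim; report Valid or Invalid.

d/ds[G] = 3*s**3/4 + 9*s**2/8 + 39*s/8 + 29/4
d/ds[G] - f(s) = 5 != 0.

Invalid: d/ds[G] - f = 5, which is not 0.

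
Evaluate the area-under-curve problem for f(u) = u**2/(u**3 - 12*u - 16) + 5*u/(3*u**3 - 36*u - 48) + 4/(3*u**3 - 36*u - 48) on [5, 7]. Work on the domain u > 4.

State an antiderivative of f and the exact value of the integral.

Antiderivative: F(u) = 2*log(u - 4)/3 + log(u + 2)/3 + 1/(3*u + 6); value = -log(7)/3 - 2/189 + log(9)/3 + 2*log(3)/3

Factor the denominator (3*(u - 4)*(u + 2)**2) and decompose: f = 1/(3*(u + 2)) - 1/(3*(u + 2)**2) + 2/(3*(u - 4)); each piece integrates to a log, atan, or power term.
F(u) = 2*log(u - 4)/3 + log(u + 2)/3 + 1/(3*u + 6) is an antiderivative of f.
Check: d/du[2*log(u - 4)/3 + log(u + 2)/3 + 1/(3*u + 6)] = (3*u**2 + 5*u + 4)/(3*u**3 - 36*u - 48), which equals f(u).
F(7) = 1/27 + log(9)/3 + 2*log(3)/3; F(5) = 1/21 + log(7)/3.
Integral = F(7) - F(5) = -log(7)/3 - 2/189 + log(9)/3 + 2*log(3)/3.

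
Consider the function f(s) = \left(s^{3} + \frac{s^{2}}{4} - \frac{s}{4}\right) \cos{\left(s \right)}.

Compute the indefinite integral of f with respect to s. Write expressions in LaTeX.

F(s) = s^{3} \sin{\left(s \right)} + \frac{s^{2} \sin{\left(s \right)}}{4} + 3 s^{2} \cos{\left(s \right)} - \frac{25 s \sin{\left(s \right)}}{4} + \frac{s \cos{\left(s \right)}}{2} - \frac{\sin{\left(s \right)}}{2} - \frac{25 \cos{\left(s \right)}}{4} + C

For F(s) to be correct the identity F'(s) - f(s) = 0 must hold.
Check: d/ds[s^{3} \sin{\left(s \right)} + \frac{s^{2} \sin{\left(s \right)}}{4} + 3 s^{2} \cos{\left(s \right)} - \frac{25 s \sin{\left(s \right)}}{4} + \frac{s \cos{\left(s \right)}}{2} - \frac{\sin{\left(s \right)}}{2} - \frac{25 \cos{\left(s \right)}}{4}] = s^{3} \cos{\left(s \right)} + \frac{s^{2} \cos{\left(s \right)}}{4} - \frac{s \cos{\left(s \right)}}{4}, which equals f(s).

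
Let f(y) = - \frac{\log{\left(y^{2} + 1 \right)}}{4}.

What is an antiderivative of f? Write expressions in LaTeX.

An antiderivative is F(y) = - \frac{y \log{\left(y^{2} + 1 \right)}}{4} + \frac{y}{2} - \frac{\operatorname{atan}{\left(y \right)}}{2}.

An antiderivative F(y) passes only if d/dy[F] lands on f(y) exactly.
Check: d/dy[- \frac{y \log{\left(y^{2} + 1 \right)}}{4} + \frac{y}{2} - \frac{\operatorname{atan}{\left(y \right)}}{2}] = - \frac{\log{\left(y^{2} + 1 \right)}}{4} = f(y).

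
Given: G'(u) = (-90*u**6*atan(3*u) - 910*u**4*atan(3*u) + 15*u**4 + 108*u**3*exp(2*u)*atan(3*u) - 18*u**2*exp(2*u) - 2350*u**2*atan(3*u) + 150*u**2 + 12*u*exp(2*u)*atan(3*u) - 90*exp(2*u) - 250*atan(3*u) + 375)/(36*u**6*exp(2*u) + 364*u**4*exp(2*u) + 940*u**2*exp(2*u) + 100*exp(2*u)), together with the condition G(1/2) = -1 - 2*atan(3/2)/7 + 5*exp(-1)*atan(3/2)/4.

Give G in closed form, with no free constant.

G(u) = (-4*u**2*exp(2*u) + 5*u**2*atan(3*u) - 6*exp(2*u)*atan(3*u) - 20*exp(2*u) + 25*atan(3*u))/(4*u**2*exp(2*u) + 20*exp(2*u))

Recognize the product-rule pattern: G'(u) = v'r + vr' with v = 5*exp(-2*u)/4 - 3/(4*(u**2/2 + 5/2)), r = atan(3*u), so integration by parts undoes it.
A general antiderivative is -(-5*exp(-2*u)/2 + 3/(2*(u**2/2 + 5/2)))*atan(3*u)/2 + C.
The condition gives C = -1 - 2*atan(3/2)/7 + 5*exp(-1)*atan(3/2)/4 - (-2*atan(3/2)/7 + 5*exp(-1)*atan(3/2)/4) = -1.
So G(u) = (-4*u**2*exp(2*u) + 5*u**2*atan(3*u) - 6*exp(2*u)*atan(3*u) - 20*exp(2*u) + 25*atan(3*u))/(4*u**2*exp(2*u) + 20*exp(2*u)).
Check: d/du[(-4*u**2*exp(2*u) + 5*u**2*atan(3*u) - 6*exp(2*u)*atan(3*u) - 20*exp(2*u) + 25*atan(3*u))/(4*u**2*exp(2*u) + 20*exp(2*u))] = (-90*u**6*atan(3*u) - 910*u**4*atan(3*u) + 15*u**4 + 108*u**3*exp(2*u)*atan(3*u) - 18*u**2*exp(2*u) - 2350*u**2*atan(3*u) + 150*u**2 + 12*u*exp(2*u)*atan(3*u) - 90*exp(2*u) - 250*atan(3*u) + 375)/(36*u**6*exp(2*u) + 364*u**4*exp(2*u) + 940*u**2*exp(2*u) + 100*exp(2*u)) = G'(u).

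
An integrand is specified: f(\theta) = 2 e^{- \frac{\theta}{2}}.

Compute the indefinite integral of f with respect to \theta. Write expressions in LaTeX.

F(\theta) = - 4 e^{- \frac{\theta}{2}} + C

Since d/d\theta undoes antidifferentiation here, F'(\theta) = f(\theta) is required of F(\theta).
Check: d/d\theta[- 4 e^{- \frac{\theta}{2}}] = 2 e^{- \frac{\theta}{2}} = f(\theta).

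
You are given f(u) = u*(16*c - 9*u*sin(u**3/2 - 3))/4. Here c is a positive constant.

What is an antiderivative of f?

An antiderivative is F(u) = 2*c*u**2 + 3*cos(u**3/2 - 3)/2.

Any candidate F(u) must reproduce f(u) exactly when differentiated.
Check: d/du[2*c*u**2 + 3*cos(u**3/2 - 3)/2] = 4*c*u - 9*u**2*sin(u**3/2 - 3)/4, which equals f(u).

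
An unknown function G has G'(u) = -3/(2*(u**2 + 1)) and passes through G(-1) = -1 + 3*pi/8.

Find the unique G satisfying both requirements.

G(u) = -3*atan(u)/2 - 1

For G(u) to be correct, d/du[G] must agree with the stated G'(u) identically.
A general antiderivative is -3*atan(u)/2 + C.
The condition gives C = -1 + 3*pi/8 - (3*pi/8) = -1.
So G(u) = -3*atan(u)/2 - 1.
Check: d/du[-3*atan(u)/2 - 1] = -3/(2*u**2 + 2), which equals G'(u).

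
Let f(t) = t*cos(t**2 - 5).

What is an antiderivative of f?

f matches the chain-rule pattern g'(h)*h' with inner function h(t) = t**2 - 5; substituting u = h(t) collapses the integral.
Check: d/dt[sin(t**2 - 5)/2] = t*cos(t**2 - 5) = f(t).

An antiderivative is F(t) = sin(t**2 - 5)/2.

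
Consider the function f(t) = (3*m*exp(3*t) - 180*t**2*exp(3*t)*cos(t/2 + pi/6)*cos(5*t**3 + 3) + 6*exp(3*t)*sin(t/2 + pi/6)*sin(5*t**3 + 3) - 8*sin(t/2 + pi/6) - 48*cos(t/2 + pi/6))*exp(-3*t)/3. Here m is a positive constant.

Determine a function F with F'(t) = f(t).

Any candidate F(t) must reproduce f(t) exactly when differentiated.
Check: d/dt[m*t - 4*(3*sin(5*t**3 + 3) - 4*exp(-3*t))*cos(t/2 + pi/6)/3] = (3*m*exp(3*t) - 180*t**2*exp(3*t)*cos(t/2 + pi/6)*cos(5*t**3 + 3) + 6*exp(3*t)*sin(t/2 + pi/6)*sin(5*t**3 + 3) - 8*sin(t/2 + pi/6) - 48*cos(t/2 + pi/6))*exp(-3*t)/3 = f(t).

An antiderivative is F(t) = m*t - 4*(3*sin(5*t**3 + 3) - 4*exp(-3*t))*cos(t/2 + pi/6)/3.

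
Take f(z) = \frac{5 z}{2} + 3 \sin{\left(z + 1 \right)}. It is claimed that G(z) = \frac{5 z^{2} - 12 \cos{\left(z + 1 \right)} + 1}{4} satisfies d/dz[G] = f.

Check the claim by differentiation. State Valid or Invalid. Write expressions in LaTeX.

d/dz[G] = \frac{5 z}{2} + 3 \sin{\left(z + 1 \right)}
This equals f(z) exactly, so the claim holds.

Valid - differentiating G returns exactly f.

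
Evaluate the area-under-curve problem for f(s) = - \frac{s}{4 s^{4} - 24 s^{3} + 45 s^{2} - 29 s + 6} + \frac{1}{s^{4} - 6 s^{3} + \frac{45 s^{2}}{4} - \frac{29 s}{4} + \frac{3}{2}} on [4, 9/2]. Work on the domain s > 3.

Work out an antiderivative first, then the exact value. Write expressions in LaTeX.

Antiderivative: F(s) = \frac{18 s \log{\left(s - 3 \right)} - 100 s \log{\left(s - 2 \right)} + 82 s \log{\left(s - \frac{1}{2} \right)} - 9 \log{\left(s - 3 \right)} + 50 \log{\left(s - 2 \right)} - 41 \log{\left(s - \frac{1}{2} \right)} - 105}{450 s - 225}; value = - \frac{41 \log{\left(\frac{7}{2} \right)}}{225} - \frac{2 \log{\left(\frac{5}{2} \right)}}{9} + \frac{1}{120} + \frac{\log{\left(\frac{3}{2} \right)}}{25} + \frac{2 \log{\left(2 \right)}}{9} + \frac{41 \log{\left(4 \right)}}{225}

Factor the denominator (\left(s - 3\right) \left(s - 2\right) \left(2 s - 1\right)^{2}) and decompose: f = \frac{82}{225 \left(2 s - 1\right)} + \frac{14}{15 \left(2 s - 1\right)^{2}} - \frac{2}{9 \left(s - 2\right)} + \frac{1}{25 \left(s - 3\right)}; each piece integrates to a log, atan, or power term.
F(s) = \frac{18 s \log{\left(s - 3 \right)} - 100 s \log{\left(s - 2 \right)} + 82 s \log{\left(s - \frac{1}{2} \right)} - 9 \log{\left(s - 3 \right)} + 50 \log{\left(s - 2 \right)} - 41 \log{\left(s - \frac{1}{2} \right)} - 105}{450 s - 225} is an antiderivative of f.
Check: d/ds[\frac{18 s \log{\left(s - 3 \right)} - 100 s \log{\left(s - 2 \right)} + 82 s \log{\left(s - \frac{1}{2} \right)} - 9 \log{\left(s - 3 \right)} + 50 \log{\left(s - 2 \right)} - 41 \log{\left(s - \frac{1}{2} \right)} - 105}{450 s - 225}] = \frac{4 - s}{4 s^{4} - 24 s^{3} + 45 s^{2} - 29 s + 6}, which equals f(s).
F(9/2) = - \frac{2 \log{\left(\frac{5}{2} \right)}}{9} - \frac{7}{120} + \frac{\log{\left(\frac{3}{2} \right)}}{25} + \frac{41 \log{\left(4 \right)}}{225}; F(4) = - \frac{2 \log{\left(2 \right)}}{9} - \frac{1}{15} + \frac{41 \log{\left(\frac{7}{2} \right)}}{225}.
Integral = F(9/2) - F(4) = - \frac{41 \log{\left(\frac{7}{2} \right)}}{225} - \frac{2 \log{\left(\frac{5}{2} \right)}}{9} + \frac{1}{120} + \frac{\log{\left(\frac{3}{2} \right)}}{25} + \frac{2 \log{\left(2 \right)}}{9} + \frac{41 \log{\left(4 \right)}}{225}.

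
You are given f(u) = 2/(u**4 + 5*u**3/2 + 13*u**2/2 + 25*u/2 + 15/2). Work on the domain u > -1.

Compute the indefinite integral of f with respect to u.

F(u) = -(-290*log(u + 1) + 240*log(u + 3/2) + 25*log(u**2 + 5) + 14*sqrt(5)*atan(sqrt(5)*u/5))/435 + C

The denominator factors as (u + 1)*(2*u + 3)*(u**2 + 5); partial fractions split f into directly integrable pieces: -2*(5*u + 7)/(87*(u**2 + 5)) - 32/(29*(2*u + 3)) + 2/(3*(u + 1)).
Check: d/du[-(-290*log(u + 1) + 240*log(u + 3/2) + 25*log(u**2 + 5) + 14*sqrt(5)*atan(sqrt(5)*u/5))/435] = 4/(2*u**4 + 5*u**3 + 13*u**2 + 25*u + 15), which equals f(u).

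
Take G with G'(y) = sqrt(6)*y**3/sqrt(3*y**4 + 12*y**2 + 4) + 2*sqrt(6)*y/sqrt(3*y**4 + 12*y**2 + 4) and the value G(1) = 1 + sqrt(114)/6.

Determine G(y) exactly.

G(y) = (sqrt(6)*sqrt(3*y**4 + 12*y**2 + 4) + 6)/6

G'(y) matches the chain-rule pattern g'(h)*h' with inner function h(y) = y**4/2 + 2*y**2 + 2/3; substituting u = h(y) collapses the integral.
A general antiderivative is sqrt(y**4/2 + 2*y**2 + 2/3) + C.
The condition gives C = 1 + sqrt(114)/6 - (sqrt(114)/6) = 1.
So G(y) = (sqrt(6)*sqrt(3*y**4 + 12*y**2 + 4) + 6)/6.
Check: d/dy[(sqrt(6)*sqrt(3*y**4 + 12*y**2 + 4) + 6)/6] = (sqrt(6)*y**3 + 2*sqrt(6)*y)/sqrt(3*y**4 + 12*y**2 + 4), which equals G'(y).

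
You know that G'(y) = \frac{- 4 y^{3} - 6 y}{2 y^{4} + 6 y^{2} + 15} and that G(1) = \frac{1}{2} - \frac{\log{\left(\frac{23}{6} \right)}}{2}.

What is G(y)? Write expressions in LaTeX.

G'(y) matches the chain-rule pattern g'(h)*h' with inner function h(y) = \frac{y^{4}}{3} + y^{2} + \frac{5}{2}; substituting u = h(y) collapses the integral.
A general antiderivative is - \frac{\log{\left(\frac{y^{4}}{3} + y^{2} + \frac{5}{2} \right)}}{2} + C.
The condition gives C = \frac{1}{2} - \frac{\log{\left(\frac{23}{6} \right)}}{2} - (- \frac{\log{\left(\frac{23}{6} \right)}}{2}) = \frac{1}{2}.
So G(y) = \frac{1}{2} - \frac{\log{\left(\frac{y^{4}}{3} + y^{2} + \frac{5}{2} \right)}}{2}.
Check: d/dy[\frac{1}{2} - \frac{\log{\left(\frac{y^{4}}{3} + y^{2} + \frac{5}{2} \right)}}{2}] = \frac{- 4 y^{3} - 6 y}{2 y^{4} + 6 y^{2} + 15} = G'(y).

G(y) = \frac{1}{2} - \frac{\log{\left(\frac{y^{4}}{3} + y^{2} + \frac{5}{2} \right)}}{2}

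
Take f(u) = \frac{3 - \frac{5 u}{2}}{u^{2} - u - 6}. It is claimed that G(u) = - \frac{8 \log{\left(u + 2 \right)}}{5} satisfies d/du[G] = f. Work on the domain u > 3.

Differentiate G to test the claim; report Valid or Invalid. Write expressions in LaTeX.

d/du[G] = - \frac{8}{5 u + 10}
d/du[G] - f(u) = \frac{9}{10 u - 30} != 0.

Invalid: d/du[G] - f = \frac{9}{10 u - 30}, which is not 0.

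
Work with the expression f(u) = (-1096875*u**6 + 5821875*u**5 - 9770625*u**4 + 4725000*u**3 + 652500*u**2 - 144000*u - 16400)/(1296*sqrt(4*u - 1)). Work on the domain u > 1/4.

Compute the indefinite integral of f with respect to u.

Recognize the product-rule pattern: f = v'r + vr' with v = -25*sqrt(4*u - 1)/12, r = (5*u**2/2 - 5*u - 2/3)**3, so integration by parts undoes it.
Check: d/du[-3125*u**6*sqrt(4*u - 1)/96 + 3125*u**5*sqrt(4*u - 1)/16 - 4375*u**4*sqrt(4*u - 1)/12 + 625*u**3*sqrt(4*u - 1)/4 + 875*u**2*sqrt(4*u - 1)/9 + 125*u*sqrt(4*u - 1)/9 + 50*sqrt(4*u - 1)/81] = (-1096875*u**6 + 5821875*u**5 - 9770625*u**4 + 4725000*u**3 + 652500*u**2 - 144000*u - 16400)/(1296*sqrt(4*u - 1)) = f(u).

F(u) = -3125*u**6*sqrt(4*u - 1)/96 + 3125*u**5*sqrt(4*u - 1)/16 - 4375*u**4*sqrt(4*u - 1)/12 + 625*u**3*sqrt(4*u - 1)/4 + 875*u**2*sqrt(4*u - 1)/9 + 125*u*sqrt(4*u - 1)/9 + 50*sqrt(4*u - 1)/81 + C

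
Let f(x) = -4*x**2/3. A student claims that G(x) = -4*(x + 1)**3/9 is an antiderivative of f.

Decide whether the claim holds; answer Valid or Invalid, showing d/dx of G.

Invalid: d/dx[G] - f = -8*x/3 - 4/3, which is not 0.

d/dx[G] = -4*x**2/3 - 8*x/3 - 4/3
d/dx[G] - f(x) = -8*x/3 - 4/3 != 0.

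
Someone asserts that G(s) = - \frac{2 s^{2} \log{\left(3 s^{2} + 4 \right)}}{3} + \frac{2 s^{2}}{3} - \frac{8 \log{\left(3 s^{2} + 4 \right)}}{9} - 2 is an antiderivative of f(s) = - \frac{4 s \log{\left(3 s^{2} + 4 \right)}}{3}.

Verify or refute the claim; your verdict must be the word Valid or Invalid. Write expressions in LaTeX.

Valid: G'(s) = f(s).

d/ds[G] = - \frac{4 s \log{\left(3 s^{2} + 4 \right)}}{3}
This equals f(s) exactly, so the claim holds.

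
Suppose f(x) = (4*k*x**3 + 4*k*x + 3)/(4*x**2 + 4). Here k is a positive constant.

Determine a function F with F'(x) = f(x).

Recover f(x) by differentiating a candidate F(x); any mismatch rules it out.
Check: d/dx[(2*k*x**2 + 3*atan(x))/4] = (4*k*x**3 + 4*k*x + 3)/(4*x**2 + 4) = f(x).

An antiderivative is F(x) = (2*k*x**2 + 3*atan(x))/4.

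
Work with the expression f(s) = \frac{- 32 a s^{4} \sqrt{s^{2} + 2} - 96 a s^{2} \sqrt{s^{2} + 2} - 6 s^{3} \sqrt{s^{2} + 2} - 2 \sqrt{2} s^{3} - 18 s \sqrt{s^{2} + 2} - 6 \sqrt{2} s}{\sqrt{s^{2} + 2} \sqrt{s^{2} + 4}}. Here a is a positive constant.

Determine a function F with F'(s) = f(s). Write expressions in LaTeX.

An antiderivative is F(s) = - 8 a s^{3} \sqrt{s^{2} + 4} - 2 s^{2} \sqrt{s^{2} + 4} - \sqrt{2} \sqrt{s^{2} + 2} \sqrt{s^{2} + 4} - 2 \sqrt{s^{2} + 4}.

Recognize the product-rule pattern: f = u'v + uv' with u = - 2 \sqrt{s^{2} + 4}, v = 4 a s^{3} + s^{2} + \frac{\sqrt{2 s^{2} + 4}}{2} + 1, so integration by parts undoes it.
Check: d/ds[- 8 a s^{3} \sqrt{s^{2} + 4} - 2 s^{2} \sqrt{s^{2} + 4} - \sqrt{2} \sqrt{s^{2} + 2} \sqrt{s^{2} + 4} - 2 \sqrt{s^{2} + 4}] = \frac{- 32 a s^{4} \sqrt{s^{2} + 2} - 96 a s^{2} \sqrt{s^{2} + 2} - 6 s^{3} \sqrt{s^{2} + 2} - 2 \sqrt{2} s^{3} - 18 s \sqrt{s^{2} + 2} - 6 \sqrt{2} s}{\sqrt{s^{2} + 2} \sqrt{s^{2} + 4}} = f(s).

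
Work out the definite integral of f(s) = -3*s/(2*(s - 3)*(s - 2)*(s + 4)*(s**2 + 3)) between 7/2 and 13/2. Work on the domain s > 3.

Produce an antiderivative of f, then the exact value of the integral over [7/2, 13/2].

The denominator factors as 2*(s - 3)*(s - 2)*(s + 4)*(s**2 + 3); partial fractions split f into directly integrable pieces: -3*(9*s - 17)/(1064*(s**2 + 3)) + 1/(133*(s + 4)) + 1/(14*(s - 2)) - 3/(56*(s - 3)).
F(s) = (-114*log(s - 3) + 152*log(s - 2) + 16*log(s + 4) - 27*log(s**2 + 3) + 34*sqrt(3)*atan(sqrt(3)*s/3))/2128 is an antiderivative of f.
Check: d/ds[(-114*log(s - 3) + 152*log(s - 2) + 16*log(s + 4) - 27*log(s**2 + 3) + 34*sqrt(3)*atan(sqrt(3)*s/3))/2128] = -3*s/(2*s**5 - 2*s**4 - 22*s**3 + 42*s**2 - 84*s + 144), which equals f(s).
F(13/2) = -3*log(7/2)/56 - 27*log(181/4)/2128 + log(21/2)/133 + 17*sqrt(3)*atan(13*sqrt(3)/6)/1064 + log(9/2)/14; F(7/2) = -27*log(61/4)/2128 + log(15/2)/133 + log(3/2)/14 + 17*sqrt(3)*atan(7*sqrt(3)/6)/1064 + 3*log(2)/56.
Integral = F(13/2) - F(7/2) = -3*log(7/2)/56 - 27*log(181/4)/2128 - 3*log(2)/56 - 17*sqrt(3)*atan(7*sqrt(3)/6)/1064 - log(3/2)/14 - log(15/2)/133 + log(21/2)/133 + 27*log(61/4)/2128 + 17*sqrt(3)*atan(13*sqrt(3)/6)/1064 + log(9/2)/14.

Antiderivative: F(s) = (-114*log(s - 3) + 152*log(s - 2) + 16*log(s + 4) - 27*log(s**2 + 3) + 34*sqrt(3)*atan(sqrt(3)*s/3))/2128; value = -3*log(7/2)/56 - 27*log(181/4)/2128 - 3*log(2)/56 - 17*sqrt(3)*atan(7*sqrt(3)/6)/1064 - log(3/2)/14 - log(15/2)/133 + log(21/2)/133 + 27*log(61/4)/2128 + 17*sqrt(3)*atan(13*sqrt(3)/6)/1064 + log(9/2)/14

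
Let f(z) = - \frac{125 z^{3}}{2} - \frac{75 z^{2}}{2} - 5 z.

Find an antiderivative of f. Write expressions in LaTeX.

An antiderivative is F(z) = - \frac{125 z^{4}}{8} - \frac{25 z^{3}}{2} - \frac{5 z^{2}}{2}.

f matches the chain-rule pattern g'(h)*h' with inner function h(z) = - \frac{5 z^{2}}{2} - z; substituting u = h(z) collapses the integral.
Check: d/dz[- \frac{125 z^{4}}{8} - \frac{25 z^{3}}{2} - \frac{5 z^{2}}{2}] = - \frac{125 z^{3}}{2} - \frac{75 z^{2}}{2} - 5 z = f(z).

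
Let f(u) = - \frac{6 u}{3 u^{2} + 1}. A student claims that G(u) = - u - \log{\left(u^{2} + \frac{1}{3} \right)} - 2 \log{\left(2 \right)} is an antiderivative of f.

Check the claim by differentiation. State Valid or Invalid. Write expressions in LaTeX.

d/du[G] = \frac{- 3 u^{2} - 6 u - 1}{3 u^{2} + 1}
d/du[G] - f(u) = -1 != 0.

Invalid: d/du[G] - f = -1, which is not 0.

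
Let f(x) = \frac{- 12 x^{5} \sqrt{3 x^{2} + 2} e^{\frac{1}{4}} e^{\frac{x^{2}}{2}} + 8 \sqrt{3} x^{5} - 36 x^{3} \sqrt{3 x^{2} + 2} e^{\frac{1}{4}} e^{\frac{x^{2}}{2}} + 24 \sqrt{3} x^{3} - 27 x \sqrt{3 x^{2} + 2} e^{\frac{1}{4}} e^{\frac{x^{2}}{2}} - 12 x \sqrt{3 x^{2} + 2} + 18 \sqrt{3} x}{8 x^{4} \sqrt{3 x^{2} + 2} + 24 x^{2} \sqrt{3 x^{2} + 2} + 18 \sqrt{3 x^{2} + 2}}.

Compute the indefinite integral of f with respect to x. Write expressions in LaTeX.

Any candidate F(x) must reproduce f(x) exactly when differentiated.
Check: d/dx[\sqrt{x^{2} + \frac{2}{3}} - \frac{3 e^{\frac{x^{2}}{2} + \frac{1}{4}}}{2} + \frac{3}{2 \left(2 x^{2} + 3\right)}] = \frac{- 12 x^{5} \sqrt{3 x^{2} + 2} e^{\frac{1}{4}} e^{\frac{x^{2}}{2}} + 8 \sqrt{3} x^{5} - 36 x^{3} \sqrt{3 x^{2} + 2} e^{\frac{1}{4}} e^{\frac{x^{2}}{2}} + 24 \sqrt{3} x^{3} - 27 x \sqrt{3 x^{2} + 2} e^{\frac{1}{4}} e^{\frac{x^{2}}{2}} - 12 x \sqrt{3 x^{2} + 2} + 18 \sqrt{3} x}{8 x^{4} \sqrt{3 x^{2} + 2} + 24 x^{2} \sqrt{3 x^{2} + 2} + 18 \sqrt{3 x^{2} + 2}} = f(x).

F(x) = \sqrt{x^{2} + \frac{2}{3}} - \frac{3 e^{\frac{x^{2}}{2} + \frac{1}{4}}}{2} + \frac{3}{2 \left(2 x^{2} + 3\right)} + C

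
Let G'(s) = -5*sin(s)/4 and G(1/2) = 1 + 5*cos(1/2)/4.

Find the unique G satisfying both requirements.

Check a candidate G(s) by differentiating: d/ds[G] must match the given G'(s).
A general antiderivative is 5*cos(s)/4 + C.
The condition gives C = 1 + 5*cos(1/2)/4 - (5*cos(1/2)/4) = 1.
So G(s) = 5*cos(s)/4 + 1.
Check: d/ds[5*cos(s)/4 + 1] = -5*sin(s)/4 = G'(s).

G(s) = 5*cos(s)/4 + 1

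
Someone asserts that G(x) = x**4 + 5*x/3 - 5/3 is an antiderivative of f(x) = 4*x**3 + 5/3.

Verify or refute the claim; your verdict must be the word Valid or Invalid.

Valid - differentiating G returns exactly f.

d/dx[G] = 4*x**3 + 5/3
This equals f(x) exactly, so the claim holds.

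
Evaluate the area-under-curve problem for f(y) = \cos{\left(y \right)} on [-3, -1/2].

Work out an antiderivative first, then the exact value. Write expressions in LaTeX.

A candidate is checked by its d/dy: the result must match f(y).
F(y) = \sin{\left(y \right)} is an antiderivative of f.
Check: d/dy[\sin{\left(y \right)}] = \cos{\left(y \right)} = f(y).
F(-1/2) = - \sin{\left(\frac{1}{2} \right)}; F(-3) = - \sin{\left(3 \right)}.
Integral = F(-1/2) - F(-3) = - \sin{\left(\frac{1}{2} \right)} + \sin{\left(3 \right)}.

Antiderivative: F(y) = \sin{\left(y \right)}; value = - \sin{\left(\frac{1}{2} \right)} + \sin{\left(3 \right)}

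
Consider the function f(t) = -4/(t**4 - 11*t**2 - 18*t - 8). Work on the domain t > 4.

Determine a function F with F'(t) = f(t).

The denominator factors as (t - 4)*(t + 1)**2*(t + 2); partial fractions split f into directly integrable pieces: 2/(3*(t + 2)) - 16/(25*(t + 1)) + 4/(5*(t + 1)**2) - 2/(75*(t - 4)).
Check: d/dt[-2*log(t - 4)/75 - 16*log(t + 1)/25 + 2*log(t + 2)/3 - 4/(5*t + 5)] = -4/(t**4 - 11*t**2 - 18*t - 8) = f(t).

An antiderivative is F(t) = -2*log(t - 4)/75 - 16*log(t + 1)/25 + 2*log(t + 2)/3 - 4/(5*t + 5).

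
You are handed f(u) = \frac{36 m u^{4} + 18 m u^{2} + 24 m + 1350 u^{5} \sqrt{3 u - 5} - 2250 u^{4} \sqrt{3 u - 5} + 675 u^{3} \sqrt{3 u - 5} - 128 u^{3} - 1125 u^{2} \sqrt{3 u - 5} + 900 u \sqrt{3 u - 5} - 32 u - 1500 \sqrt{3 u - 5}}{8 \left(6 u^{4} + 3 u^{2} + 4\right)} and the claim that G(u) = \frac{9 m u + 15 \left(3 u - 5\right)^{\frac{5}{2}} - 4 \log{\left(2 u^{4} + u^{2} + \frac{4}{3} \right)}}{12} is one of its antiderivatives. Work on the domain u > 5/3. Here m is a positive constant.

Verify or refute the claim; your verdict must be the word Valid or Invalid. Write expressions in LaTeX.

Invalid: d/du[G] - f = \frac{8 u^{3} + 2 u}{6 u^{4} + 3 u^{2} + 4}, which is not 0.

d/du[G] = \frac{36 m u^{4} + 18 m u^{2} + 24 m + 1350 u^{5} \sqrt{3 u - 5} - 2250 u^{4} \sqrt{3 u - 5} + 675 u^{3} \sqrt{3 u - 5} - 64 u^{3} - 1125 u^{2} \sqrt{3 u - 5} + 900 u \sqrt{3 u - 5} - 16 u - 1500 \sqrt{3 u - 5}}{48 u^{4} + 24 u^{2} + 32}
d/du[G] - f(u) = \frac{8 u^{3} + 2 u}{6 u^{4} + 3 u^{2} + 4} != 0.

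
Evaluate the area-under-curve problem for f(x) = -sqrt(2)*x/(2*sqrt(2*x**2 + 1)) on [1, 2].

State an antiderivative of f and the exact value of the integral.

Antiderivative: F(x) = -sqrt(2)*sqrt(2*x**2 + 1)/4; value = -3*sqrt(2)/4 + sqrt(6)/4

The substitution u = x**2 + 1/2 works: f is exactly (dF/du)*(du/dx) for that inner function.
F(x) = -sqrt(2)*sqrt(2*x**2 + 1)/4 is an antiderivative of f.
Check: d/dx[-sqrt(2)*sqrt(2*x**2 + 1)/4] = -sqrt(2)*x/(2*sqrt(2*x**2 + 1)) = f(x).
F(2) = -3*sqrt(2)/4; F(1) = -sqrt(6)/4.
Integral = F(2) - F(1) = -3*sqrt(2)/4 + sqrt(6)/4.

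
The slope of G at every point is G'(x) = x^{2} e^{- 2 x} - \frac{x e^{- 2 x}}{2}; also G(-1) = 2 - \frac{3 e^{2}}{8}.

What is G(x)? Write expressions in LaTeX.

Recognize the product-rule pattern: G'(x) = u'v + uv' with u = - \frac{x^{2}}{2} - \frac{x}{4} - \frac{1}{8}, v = e^{- 2 x}, so integration by parts undoes it.
A general antiderivative is \frac{\left(- 4 x^{2} - 2 x - 1\right) e^{- 2 x}}{8} + C.
The condition gives C = 2 - \frac{3 e^{2}}{8} - (- \frac{3 e^{2}}{8}) = 2.
So G(x) = - \frac{\left(4 x^{2} + 2 x - 16 e^{2 x} + 1\right) e^{- 2 x}}{8}.
Check: d/dx[- \frac{\left(4 x^{2} + 2 x - 16 e^{2 x} + 1\right) e^{- 2 x}}{8}] = \frac{\left(2 x^{2} - x\right) e^{- 2 x}}{2}, which equals G'(x).

G(x) = - \frac{\left(4 x^{2} + 2 x - 16 e^{2 x} + 1\right) e^{- 2 x}}{8}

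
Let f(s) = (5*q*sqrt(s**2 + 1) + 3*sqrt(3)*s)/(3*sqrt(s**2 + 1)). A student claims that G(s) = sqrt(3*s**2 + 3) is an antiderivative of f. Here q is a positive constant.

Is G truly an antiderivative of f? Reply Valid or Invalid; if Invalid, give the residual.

d/ds[G] = sqrt(3)*s/sqrt(s**2 + 1)
d/ds[G] - f(s) = -5*q/3 != 0.

Invalid: d/ds[G] - f = -5*q/3, which is not 0.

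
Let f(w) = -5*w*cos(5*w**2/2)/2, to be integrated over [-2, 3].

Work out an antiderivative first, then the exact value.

The substitution u = 5*w**2/2 works: f is exactly (dF/du)*(du/dw) for that inner function.
F(w) = -sin(5*w**2/2)/2 is an antiderivative of f.
Check: d/dw[-sin(5*w**2/2)/2] = -5*w*cos(5*w**2/2)/2 = f(w).
F(3) = -sin(45/2)/2; F(-2) = -sin(10)/2.
Integral = F(3) - F(-2) = sin(10)/2 - sin(45/2)/2.

Antiderivative: F(w) = -sin(5*w**2/2)/2; value = sin(10)/2 - sin(45/2)/2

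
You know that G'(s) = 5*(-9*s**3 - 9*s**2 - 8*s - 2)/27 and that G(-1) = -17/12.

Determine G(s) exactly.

The substitution u = s**2/2 + s/3 + 1/3 works: G'(s) is exactly (dG/du)*(du/ds) for that inner function.
A general antiderivative is -5*(s**2/2 + s/3 + 1/3)**2/3 + C.
The condition gives C = -17/12 - (-5/12) = -1.
So G(s) = -5*s**4/12 - 5*s**3/9 - 20*s**2/27 - 10*s/27 - 32/27.
Check: d/ds[-5*s**4/12 - 5*s**3/9 - 20*s**2/27 - 10*s/27 - 32/27] = -5*s**3/3 - 5*s**2/3 - 40*s/27 - 10/27, which equals G'(s).

G(s) = -5*s**4/12 - 5*s**3/9 - 20*s**2/27 - 10*s/27 - 32/27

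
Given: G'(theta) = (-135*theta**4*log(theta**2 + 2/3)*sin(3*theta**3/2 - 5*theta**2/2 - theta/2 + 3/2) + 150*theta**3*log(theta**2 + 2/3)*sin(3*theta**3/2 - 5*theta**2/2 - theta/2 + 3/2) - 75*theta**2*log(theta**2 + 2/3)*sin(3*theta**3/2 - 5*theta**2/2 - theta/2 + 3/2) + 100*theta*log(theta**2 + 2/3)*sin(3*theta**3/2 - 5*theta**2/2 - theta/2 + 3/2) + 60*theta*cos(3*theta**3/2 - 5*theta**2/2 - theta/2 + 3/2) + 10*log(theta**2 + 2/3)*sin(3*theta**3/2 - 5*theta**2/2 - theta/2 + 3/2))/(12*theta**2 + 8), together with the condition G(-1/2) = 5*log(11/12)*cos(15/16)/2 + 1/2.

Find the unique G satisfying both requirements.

G(theta) = 5*log(theta**2 + 2/3)*cos(3*theta**3/2 - 5*theta**2/2 - theta/2 + 3/2)/2 + 1/2

Recognize the product-rule pattern: G'(theta) = u'v + uv' with u = 5*cos(3*theta**3/2 - 5*theta**2/2 - theta/2 + 3/2)/2, v = log(theta**2 + 2/3), so integration by parts undoes it.
A general antiderivative is 5*log(theta**2 + 2/3)*cos(3*theta**3/2 - 5*theta**2/2 - theta/2 + 3/2)/2 + C.
The condition gives C = 5*log(11/12)*cos(15/16)/2 + 1/2 - (5*log(11/12)*cos(15/16)/2) = 1/2.
So G(theta) = 5*log(theta**2 + 2/3)*cos(3*theta**3/2 - 5*theta**2/2 - theta/2 + 3/2)/2 + 1/2.
Check: d/dtheta[5*log(theta**2 + 2/3)*cos(3*theta**3/2 - 5*theta**2/2 - theta/2 + 3/2)/2 + 1/2] = (-135*theta**4*log(theta**2 + 2/3)*sin(3*theta**3/2 - 5*theta**2/2 - theta/2 + 3/2) + 150*theta**3*log(theta**2 + 2/3)*sin(3*theta**3/2 - 5*theta**2/2 - theta/2 + 3/2) - 75*theta**2*log(theta**2 + 2/3)*sin(3*theta**3/2 - 5*theta**2/2 - theta/2 + 3/2) + 100*theta*log(theta**2 + 2/3)*sin(3*theta**3/2 - 5*theta**2/2 - theta/2 + 3/2) + 60*theta*cos(3*theta**3/2 - 5*theta**2/2 - theta/2 + 3/2) + 10*log(theta**2 + 2/3)*sin(3*theta**3/2 - 5*theta**2/2 - theta/2 + 3/2))/(12*theta**2 + 8) = G'(theta).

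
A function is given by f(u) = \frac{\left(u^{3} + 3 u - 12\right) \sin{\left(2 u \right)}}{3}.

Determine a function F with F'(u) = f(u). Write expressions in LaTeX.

For F(u) to be correct the identity F'(u) - f(u) = 0 must hold.
Check: d/du[\frac{- 4 u^{3} \cos{\left(2 u \right)} + 6 u^{2} \sin{\left(2 u \right)} - 6 u \cos{\left(2 u \right)} + 3 \sin{\left(2 u \right)} + 48 \cos{\left(2 u \right)}}{24}] = \frac{u^{3} \sin{\left(2 u \right)}}{3} + u \sin{\left(2 u \right)} - 4 \sin{\left(2 u \right)}, which equals f(u).

An antiderivative is F(u) = \frac{- 4 u^{3} \cos{\left(2 u \right)} + 6 u^{2} \sin{\left(2 u \right)} - 6 u \cos{\left(2 u \right)} + 3 \sin{\left(2 u \right)} + 48 \cos{\left(2 u \right)}}{24}.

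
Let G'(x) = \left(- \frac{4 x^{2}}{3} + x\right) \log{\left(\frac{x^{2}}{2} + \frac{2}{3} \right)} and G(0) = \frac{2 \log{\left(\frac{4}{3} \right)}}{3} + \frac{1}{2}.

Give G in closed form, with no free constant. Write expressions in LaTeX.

G(x) = \frac{48 x^{3} + 9 x^{2} \left(9 - 8 x\right) \log{\left(\frac{x^{2}}{2} + \frac{2}{3} \right)} - 81 x^{2} - 192 x + 108 \log{\left(x^{2} + \frac{4}{3} \right)} + 128 \sqrt{3} \operatorname{atan}{\left(\frac{\sqrt{3} x}{2} \right)} + 81}{162}

A candidate passes only if d/dx[G] lands on the given G'(x) exactly.
A general antiderivative is \frac{8 x^{3}}{27} - \frac{x^{2}}{2} - \frac{32 x}{27} + \left(- \frac{4 x^{3}}{9} + \frac{x^{2}}{2}\right) \log{\left(\frac{x^{2}}{2} + \frac{2}{3} \right)} + \frac{2 \log{\left(x^{2} + \frac{4}{3} \right)}}{3} + \frac{64 \sqrt{3} \operatorname{atan}{\left(\frac{\sqrt{3} x}{2} \right)}}{81} + C.
The condition gives C = \frac{2 \log{\left(\frac{4}{3} \right)}}{3} + \frac{1}{2} - (\frac{2 \log{\left(\frac{4}{3} \right)}}{3}) = \frac{1}{2}.
So G(x) = \frac{48 x^{3} + 9 x^{2} \left(9 - 8 x\right) \log{\left(\frac{x^{2}}{2} + \frac{2}{3} \right)} - 81 x^{2} - 192 x + 108 \log{\left(x^{2} + \frac{4}{3} \right)} + 128 \sqrt{3} \operatorname{atan}{\left(\frac{\sqrt{3} x}{2} \right)} + 81}{162}.
Check: d/dx[\frac{48 x^{3} + 9 x^{2} \left(9 - 8 x\right) \log{\left(\frac{x^{2}}{2} + \frac{2}{3} \right)} - 81 x^{2} - 192 x + 108 \log{\left(x^{2} + \frac{4}{3} \right)} + 128 \sqrt{3} \operatorname{atan}{\left(\frac{\sqrt{3} x}{2} \right)} + 81}{162}] = - \frac{4 x^{2} \log{\left(3 x^{2} + 4 \right)}}{3} + \frac{4 x^{2} \log{\left(6 \right)}}{3} + x \log{\left(3 x^{2} + 4 \right)} - x \log{\left(6 \right)}, which equals G'(x).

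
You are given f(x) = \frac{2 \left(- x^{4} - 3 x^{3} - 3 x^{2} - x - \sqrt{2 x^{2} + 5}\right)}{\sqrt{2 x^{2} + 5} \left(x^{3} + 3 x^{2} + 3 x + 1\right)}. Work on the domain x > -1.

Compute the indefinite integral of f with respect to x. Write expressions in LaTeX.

Since d/dx undoes antidifferentiation here, F'(x) = f(x) is required of F(x).
Check: d/dx[\frac{- x^{2} \sqrt{2 x^{2} + 5} - 2 x \sqrt{2 x^{2} + 5} - \sqrt{2 x^{2} + 5} + 1}{x^{2} + 2 x + 1}] = \frac{- 2 x^{4} - 6 x^{3} - 6 x^{2} - 2 x - 2 \sqrt{2 x^{2} + 5}}{x^{3} \sqrt{2 x^{2} + 5} + 3 x^{2} \sqrt{2 x^{2} + 5} + 3 x \sqrt{2 x^{2} + 5} + \sqrt{2 x^{2} + 5}}, which equals f(x).

F(x) = \frac{- x^{2} \sqrt{2 x^{2} + 5} - 2 x \sqrt{2 x^{2} + 5} - \sqrt{2 x^{2} + 5} + 1}{x^{2} + 2 x + 1} + C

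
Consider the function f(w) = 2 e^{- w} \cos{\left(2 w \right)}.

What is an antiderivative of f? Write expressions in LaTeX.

Check any antiderivative F(w) by computing F'(w) and comparing it with f(w).
Check: d/dw[- \frac{2 \left(- 2 \sin{\left(2 w \right)} + \cos{\left(2 w \right)}\right) e^{- w}}{5}] = 2 e^{- w} \cos{\left(2 w \right)} = f(w).

An antiderivative is F(w) = - \frac{2 \left(- 2 \sin{\left(2 w \right)} + \cos{\left(2 w \right)}\right) e^{- w}}{5}.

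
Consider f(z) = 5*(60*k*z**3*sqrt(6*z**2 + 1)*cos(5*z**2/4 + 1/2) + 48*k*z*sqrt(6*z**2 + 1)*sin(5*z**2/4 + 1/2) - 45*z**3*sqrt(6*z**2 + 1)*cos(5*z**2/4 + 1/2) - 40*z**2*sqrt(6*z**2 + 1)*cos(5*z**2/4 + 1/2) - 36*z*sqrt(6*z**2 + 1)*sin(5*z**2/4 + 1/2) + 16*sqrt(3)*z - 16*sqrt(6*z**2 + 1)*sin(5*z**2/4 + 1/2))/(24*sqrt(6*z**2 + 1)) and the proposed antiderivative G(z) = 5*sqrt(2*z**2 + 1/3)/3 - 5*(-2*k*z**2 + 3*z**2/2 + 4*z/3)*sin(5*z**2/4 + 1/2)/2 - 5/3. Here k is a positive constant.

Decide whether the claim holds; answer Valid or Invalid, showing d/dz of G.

Valid - the claim checks out under differentiation.

d/dz[G] = (300*k*z**3*sqrt(6*z**2 + 1)*cos(5*z**2/4 + 1/2) + 240*k*z*sqrt(6*z**2 + 1)*sin(5*z**2/4 + 1/2) - 225*z**3*sqrt(6*z**2 + 1)*cos(5*z**2/4 + 1/2) - 200*z**2*sqrt(6*z**2 + 1)*cos(5*z**2/4 + 1/2) - 180*z*sqrt(6*z**2 + 1)*sin(5*z**2/4 + 1/2) + 80*sqrt(3)*z - 80*sqrt(6*z**2 + 1)*sin(5*z**2/4 + 1/2))/(24*sqrt(6*z**2 + 1))
This equals f(z) exactly, so the claim holds.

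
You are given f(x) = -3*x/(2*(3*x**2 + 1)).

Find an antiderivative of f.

f matches the chain-rule pattern g'(h)*h' with inner function h(x) = x**2 + 1/3; substituting u = h(x) collapses the integral.
Check: d/dx[-log(x**2 + 1/3)/4] = -3*x/(6*x**2 + 2), which equals f(x).

An antiderivative is F(x) = -log(x**2 + 1/3)/4.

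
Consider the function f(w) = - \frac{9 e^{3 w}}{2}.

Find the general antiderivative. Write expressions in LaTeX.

Whatever form F(w) takes, F'(w) = f(w) is non-negotiable.
Check: d/dw[- \frac{3 e^{3 w}}{2}] = - \frac{9 e^{3 w}}{2} = f(w).

F(w) = - \frac{3 e^{3 w}}{2} + C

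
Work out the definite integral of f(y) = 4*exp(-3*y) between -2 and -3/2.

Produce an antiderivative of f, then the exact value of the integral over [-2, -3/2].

Since d/dy undoes antidifferentiation here, F'(y) = f(y) is required of F(y).
F(y) = -4*exp(-3*y)/3 is an antiderivative of f.
Check: d/dy[-4*exp(-3*y)/3] = 4*exp(-3*y) = f(y).
F(-3/2) = -4*exp(9/2)/3; F(-2) = -4*exp(6)/3.
Integral = F(-3/2) - F(-2) = -4*exp(9/2)/3 + 4*exp(6)/3.

Antiderivative: F(y) = -4*exp(-3*y)/3; value = -4*exp(9/2)/3 + 4*exp(6)/3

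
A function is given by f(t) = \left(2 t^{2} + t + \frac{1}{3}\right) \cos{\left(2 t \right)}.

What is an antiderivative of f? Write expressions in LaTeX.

Any candidate F(t) must reproduce f(t) exactly when differentiated.
Check: d/dt[t^{2} \sin{\left(2 t \right)} + \frac{t \sin{\left(2 t \right)}}{2} + t \cos{\left(2 t \right)} - \frac{\sin{\left(2 t \right)}}{3} + \frac{\cos{\left(2 t \right)}}{4}] = 2 t^{2} \cos{\left(2 t \right)} + t \cos{\left(2 t \right)} + \frac{\cos{\left(2 t \right)}}{3}, which equals f(t).

An antiderivative is F(t) = t^{2} \sin{\left(2 t \right)} + \frac{t \sin{\left(2 t \right)}}{2} + t \cos{\left(2 t \right)} - \frac{\sin{\left(2 t \right)}}{3} + \frac{\cos{\left(2 t \right)}}{4}.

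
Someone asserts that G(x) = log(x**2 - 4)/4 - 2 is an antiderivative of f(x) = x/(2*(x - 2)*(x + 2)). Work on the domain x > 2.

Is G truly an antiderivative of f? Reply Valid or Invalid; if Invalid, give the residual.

d/dx[G] = x/(2*x**2 - 8)
This equals f(x) exactly, so the claim holds.

Valid: G'(x) = f(x).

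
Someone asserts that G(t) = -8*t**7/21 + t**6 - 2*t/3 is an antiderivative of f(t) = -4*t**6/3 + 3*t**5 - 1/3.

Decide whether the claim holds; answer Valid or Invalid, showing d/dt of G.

Invalid: d/dt[G] - f = -4*t**6/3 + 3*t**5 - 1/3, which is not 0.

d/dt[G] = -8*t**6/3 + 6*t**5 - 2/3
d/dt[G] - f(t) = -4*t**6/3 + 3*t**5 - 1/3 != 0.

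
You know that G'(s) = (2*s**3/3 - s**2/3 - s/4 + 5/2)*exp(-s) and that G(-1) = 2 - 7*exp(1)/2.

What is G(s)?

G(s) = -(8*s**3 + 20*s**2 + 37*s - 24*exp(s) + 67)*exp(-s)/12

G'(s) has the shape u'v + uv' for u = -2*s**3/3 - 5*s**2/3 - 37*s/12 - 67/12 and v = exp(-s) — it is the derivative of the product u*v.
A general antiderivative is (-8*s**3 - 20*s**2 - 37*s - 67)*exp(-s)/12 + C.
The condition gives C = 2 - 7*exp(1)/2 - (-7*exp(1)/2) = 2.
So G(s) = -(8*s**3 + 20*s**2 + 37*s - 24*exp(s) + 67)*exp(-s)/12.
Check: d/ds[-(8*s**3 + 20*s**2 + 37*s - 24*exp(s) + 67)*exp(-s)/12] = (8*s**3 - 4*s**2 - 3*s + 30)*exp(-s)/12, which equals G'(s).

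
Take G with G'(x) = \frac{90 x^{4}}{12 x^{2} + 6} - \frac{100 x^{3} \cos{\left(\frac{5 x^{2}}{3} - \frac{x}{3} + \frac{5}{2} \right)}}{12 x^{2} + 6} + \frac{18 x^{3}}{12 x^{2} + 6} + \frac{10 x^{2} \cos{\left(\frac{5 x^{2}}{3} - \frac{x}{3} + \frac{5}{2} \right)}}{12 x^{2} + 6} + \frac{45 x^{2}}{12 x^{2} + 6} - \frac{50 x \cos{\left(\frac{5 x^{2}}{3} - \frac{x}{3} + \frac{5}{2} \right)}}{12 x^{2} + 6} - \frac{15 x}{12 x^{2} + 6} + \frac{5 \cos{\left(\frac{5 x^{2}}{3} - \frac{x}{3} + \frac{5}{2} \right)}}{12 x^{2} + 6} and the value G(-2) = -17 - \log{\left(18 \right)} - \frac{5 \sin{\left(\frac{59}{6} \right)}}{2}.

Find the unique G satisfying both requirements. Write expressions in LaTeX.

G(x) = \frac{5 x^{3}}{2} + \frac{3 x^{2}}{4} - \log{\left(2 x^{2} + 1 \right)} - \frac{5 \sin{\left(\frac{5 x^{2}}{3} - \frac{x}{3} + \frac{5}{2} \right)}}{2} - \log{\left(2 \right)}

The integrand splits into summands that can be handled one at a time.
A general antiderivative is \frac{5 x^{3}}{2} + \frac{3 x^{2}}{4} - \log{\left(4 x^{2} + 2 \right)} - \frac{5 \sin{\left(\frac{5 x^{2}}{3} - \frac{x}{3} + \frac{5}{2} \right)}}{2} + C.
The condition gives C = -17 - \log{\left(18 \right)} - \frac{5 \sin{\left(\frac{59}{6} \right)}}{2} - (-17 - \log{\left(18 \right)} - \frac{5 \sin{\left(\frac{59}{6} \right)}}{2}) = 0.
So G(x) = \frac{5 x^{3}}{2} + \frac{3 x^{2}}{4} - \log{\left(2 x^{2} + 1 \right)} - \frac{5 \sin{\left(\frac{5 x^{2}}{3} - \frac{x}{3} + \frac{5}{2} \right)}}{2} - \log{\left(2 \right)}.
Check: d/dx[\frac{5 x^{3}}{2} + \frac{3 x^{2}}{4} - \log{\left(2 x^{2} + 1 \right)} - \frac{5 \sin{\left(\frac{5 x^{2}}{3} - \frac{x}{3} + \frac{5}{2} \right)}}{2} - \log{\left(2 \right)}] = \frac{90 x^{4} - 100 x^{3} \cos{\left(\frac{5 x^{2}}{3} - \frac{x}{3} + \frac{5}{2} \right)} + 18 x^{3} + 10 x^{2} \cos{\left(\frac{5 x^{2}}{3} - \frac{x}{3} + \frac{5}{2} \right)} + 45 x^{2} - 50 x \cos{\left(\frac{5 x^{2}}{3} - \frac{x}{3} + \frac{5}{2} \right)} - 15 x + 5 \cos{\left(\frac{5 x^{2}}{3} - \frac{x}{3} + \frac{5}{2} \right)}}{12 x^{2} + 6}, which equals G'(x).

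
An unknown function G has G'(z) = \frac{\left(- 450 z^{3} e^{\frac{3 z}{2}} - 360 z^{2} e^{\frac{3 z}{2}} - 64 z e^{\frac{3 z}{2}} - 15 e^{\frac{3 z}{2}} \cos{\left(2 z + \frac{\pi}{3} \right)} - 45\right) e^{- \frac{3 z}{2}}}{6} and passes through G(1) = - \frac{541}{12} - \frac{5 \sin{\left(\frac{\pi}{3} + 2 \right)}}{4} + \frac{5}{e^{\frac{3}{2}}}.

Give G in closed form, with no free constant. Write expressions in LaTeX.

Recover the given G'(z) by differentiating a candidate G(z); any mismatch rules it out.
A general antiderivative is - 3 \left(- \frac{5 z^{2}}{2} - \frac{4 z}{3}\right)^{2} - \frac{5 \sin{\left(2 z + \frac{\pi}{3} \right)}}{4} + 5 e^{- \frac{3 z}{2}} + C.
The condition gives C = - \frac{541}{12} - \frac{5 \sin{\left(\frac{\pi}{3} + 2 \right)}}{4} + \frac{5}{e^{\frac{3}{2}}} - (- \frac{529}{12} - \frac{5 \sin{\left(\frac{\pi}{3} + 2 \right)}}{4} + \frac{5}{e^{\frac{3}{2}}}) = -1.
So G(z) = \frac{\left(- z^{2} \left(- 15 z - 8\right)^{2} e^{\frac{3 z}{2}} - 15 e^{\frac{3 z}{2}} \sin{\left(2 z + \frac{\pi}{3} \right)} - 12 e^{\frac{3 z}{2}} + 60\right) e^{- \frac{3 z}{2}}}{12}.
Check: d/dz[\frac{\left(- z^{2} \left(- 15 z - 8\right)^{2} e^{\frac{3 z}{2}} - 15 e^{\frac{3 z}{2}} \sin{\left(2 z + \frac{\pi}{3} \right)} - 12 e^{\frac{3 z}{2}} + 60\right) e^{- \frac{3 z}{2}}}{12}] = \frac{\left(- 450 z^{3} e^{\frac{3 z}{2}} - 360 z^{2} e^{\frac{3 z}{2}} - 64 z e^{\frac{3 z}{2}} - 15 e^{\frac{3 z}{2}} \cos{\left(2 z + \frac{\pi}{3} \right)} - 45\right) e^{- \frac{3 z}{2}}}{6} = G'(z).

G(z) = \frac{\left(- z^{2} \left(- 15 z - 8\right)^{2} e^{\frac{3 z}{2}} - 15 e^{\frac{3 z}{2}} \sin{\left(2 z + \frac{\pi}{3} \right)} - 12 e^{\frac{3 z}{2}} + 60\right) e^{- \frac{3 z}{2}}}{12}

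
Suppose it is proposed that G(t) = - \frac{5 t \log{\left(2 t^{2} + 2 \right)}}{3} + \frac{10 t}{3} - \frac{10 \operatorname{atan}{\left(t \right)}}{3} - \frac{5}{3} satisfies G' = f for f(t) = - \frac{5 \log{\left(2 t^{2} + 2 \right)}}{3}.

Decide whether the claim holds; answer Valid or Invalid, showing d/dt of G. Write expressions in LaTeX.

Valid - differentiating G returns exactly f.

d/dt[G] = - \frac{5 \log{\left(t^{2} + 1 \right)}}{3} - \frac{5 \log{\left(2 \right)}}{3}
This equals f(t) exactly, so the claim holds.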